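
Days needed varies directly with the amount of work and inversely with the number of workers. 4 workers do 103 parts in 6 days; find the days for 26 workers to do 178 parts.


Days ∝ work / workers, so d₂ = d₁ × (m₁/m₂) × (w₂/w₁)
Workers factor (inverse): 4/26 ≈ 0.1538
Work factor (direct): 178/103 ≈ 1.7282
d₂ = 6 × 4/26 × 178/103 = (6 × 4 × 178) / (26 × 103) = 4272/2678
≈ 1.60 days

1.60 days


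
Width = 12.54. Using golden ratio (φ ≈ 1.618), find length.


φ = (1 + √5) / 2 ≈ 1.618
Length = width × φ = 12.54 × 1.618 = 20.28972
≈ 20.29

20.29


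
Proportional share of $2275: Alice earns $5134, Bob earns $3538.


Total income = 5134 + 3538 = $8672
Alice: $2275 × 5134/8672 = $1346.85
Bob: $2275 × 3538/8672 = $928.15
= Alice: $1346.85, Bob: $928.15

Alice: $1346.85, Bob: $928.15


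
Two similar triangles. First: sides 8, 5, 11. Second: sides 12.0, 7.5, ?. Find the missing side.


Scale factor = 12.0/8 = 1.5
Missing side = 11 × 1.5
= 16.5

16.5


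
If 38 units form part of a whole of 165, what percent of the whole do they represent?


Percentage = (part / whole) × 100
= (38 / 165) × 100
≈ 23.03%

23.03%


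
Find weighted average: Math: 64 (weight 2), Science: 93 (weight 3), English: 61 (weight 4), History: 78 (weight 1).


Numerator = 64×2 + 93×3 + 61×4 + 78×1
= 128 + 279 + 244 + 78
= 729
Total weight = 10
Weighted avg = 729/10
= 72.90

72.90


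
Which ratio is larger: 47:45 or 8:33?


47/45 = 1.0444
8/33 = 0.2424
1.0444 > 0.2424, so 47:45 is greater
= 47:45

47:45


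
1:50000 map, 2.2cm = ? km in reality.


Real distance = map distance × scale
= 2.2cm × 50000
= 110000 cm = 1100.0 m
= 1.100 km

1.100 km


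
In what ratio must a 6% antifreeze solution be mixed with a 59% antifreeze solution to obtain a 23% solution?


Let x parts of 6% mix with y parts of 59%.
6x + 59y = 23(x + y)
6x + 59y = 23x + 23y
x(6 - 23) = y(23 - 59)
x/y = (59 - 23)/(23 - 6) = 36/17
Simplify: 36:17
= 36:17

36:17


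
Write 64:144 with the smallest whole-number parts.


GCD(64, 144) = 16
64/16 : 144/16
= 4:9

4:9


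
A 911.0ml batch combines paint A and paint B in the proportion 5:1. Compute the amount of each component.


Total parts = 5 + 1 = 6
paint A: 911.0 × 5/6 = 759.2ml
paint B: 911.0 × 1/6 = 151.8ml
= 759.2ml and 151.8ml

759.2ml and 151.8ml


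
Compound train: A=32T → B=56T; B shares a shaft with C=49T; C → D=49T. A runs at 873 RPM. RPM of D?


Stage 1: RPM_B = RPM_A × t_A/t_B = 873 × 32/56 = 27936/56 ≈ 498.86
B and C share a shaft → RPM_C = RPM_B
Stage 2: RPM_D = RPM_C × t_C/t_D = RPM_A × (t_A×t_C)/(t_B×t_D)
Overall ratio = (32×49)/(56×49) = 1568/2744
RPM_D = 873 × 1568/2744 = 1368864/2744
≈ 498.86 RPM

498.86 RPM


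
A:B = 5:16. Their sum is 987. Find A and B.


Let A = 5k, B = 16k.
5k + 16k = 987
21k = 987 → k = 987/21 = 47
A = 5×47 = 235, B = 16×47 = 752
= A = 235, B = 752

A = 235, B = 752


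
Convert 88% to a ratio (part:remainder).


88% means 88 parts out of 100; remainder = 12
Part : remainder = 88:12
GCD = 4
= 22:3

22:3


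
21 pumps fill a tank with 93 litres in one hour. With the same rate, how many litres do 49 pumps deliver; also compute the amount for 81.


Direct proportion: y/x = constant
k = 93/21 ≈ 4.4286
y at x=49: k × 49 = 93 × 49 / 21 = 4557/21 = 217.00
y at x=81: k × 81 = 93 × 81 / 21 = 7533/21 ≈ 358.71
= 217.00 and 358.71

217.00 and 358.71


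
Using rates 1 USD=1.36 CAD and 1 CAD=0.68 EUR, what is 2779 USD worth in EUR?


Step 1: 2779 USD × 1.36 = 3779.44 CAD
Step 2: 3779.44 CAD × 0.68 = 2570.02 EUR
Implied rate USD→EUR = 1.36 × 0.68 = 0.9248
= 2570.02 EUR

2570.02 EUR


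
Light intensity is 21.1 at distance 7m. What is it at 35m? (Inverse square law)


I₁d₁² = I₂d₂²
I₂ = I₁ × (d₁/d₂)²
= 21.1 × (7/35)²
= 21.1 × 49/1225
= 1033.9/1225
= 0.8440

0.8440


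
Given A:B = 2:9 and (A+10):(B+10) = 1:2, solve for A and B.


Let A = 2k, B = 9k.
(2k + 10) / (9k + 10) = 1/2
Cross-multiply: 2(2k + 10) = 1(9k + 10)
4k + 20 = 9k + 10
4k - 9k = 10 - 20
-5k = -10
k = -10/-5 = 2
A = 2×2 = 4, B = 9×2 = 18
= A = 4, B = 18

A = 4, B = 18


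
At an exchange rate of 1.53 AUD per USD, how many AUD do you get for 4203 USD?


Amount × rate = 4203 × 1.53
= 6430.59 AUD

6430.59 AUD


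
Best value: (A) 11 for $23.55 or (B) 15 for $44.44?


Deal A: $23.55/11 = $2.1409/unit
Deal B: $44.44/15 = $2.9627/unit
A is cheaper per unit
= Deal A

Deal A


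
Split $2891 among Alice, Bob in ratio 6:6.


Total parts = 6 + 6 = 12
Alice: 2891 × 6/12 = 1445.50
Bob: 2891 × 6/12 = 1445.50
= Alice: $1445.50, Bob: $1445.50

Alice: $1445.50, Bob: $1445.50


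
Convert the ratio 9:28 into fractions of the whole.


Total parts = 9 + 28 = 37
First part: 9/37 = 9/37
Second part: 28/37 = 28/37
= 9/37 and 28/37

9/37 and 28/37


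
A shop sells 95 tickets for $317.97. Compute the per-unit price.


Unit rate = total / quantity
= 317.97 / 95
= $3.35 per unit

$3.35 per unit


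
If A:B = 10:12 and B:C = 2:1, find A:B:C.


Match B: multiply A:B by 2 → 20:24
Multiply B:C by 12 → 24:12
Combined: 20:24:12
GCD = 4
= 5:6:3

5:6:3


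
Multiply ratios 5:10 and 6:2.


Compound ratio = (5×6) : (10×2)
= 30:20
GCD = 10
= 3:2

3:2


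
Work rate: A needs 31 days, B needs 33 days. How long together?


Rate of A = 1/31 per day
Rate of B = 1/33 per day
Combined rate = 1/31 + 1/33 = 64/1023 ≈ 0.0626 per day
Days = 1 / combined rate = 1023/64
≈ 15.98 days

15.98 days


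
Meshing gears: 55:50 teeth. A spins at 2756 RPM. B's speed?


Gear ratio = 55:50 = 11:10
RPM_B = RPM_A × (teeth_A / teeth_B)
= 2756 × (55/50)
= 3031.6 RPM

3031.6 RPM


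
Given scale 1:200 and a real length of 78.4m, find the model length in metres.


Model size = real / scale
= 78.4 / 200
= 0.3920 m

0.3920 m


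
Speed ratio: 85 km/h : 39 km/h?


Ratio = 85:39
GCD = 1
Simplified = 85:39
Time ratio (same distance) = 39:85
Speed ratio = 85:39

85:39


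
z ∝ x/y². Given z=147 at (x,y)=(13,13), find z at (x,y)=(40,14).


z = k·x/y²
Solve for k using the known point: k = z·y²/x = 147×169/13 = 24843/13 = 1911.0000
Now evaluate at x=40, y=14:
z = k × 40 / 196 = (24843 × 40) / (13 × 196) = 993720/2548
= 390.0000

390.0000


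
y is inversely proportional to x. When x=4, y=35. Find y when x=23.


Inverse proportion: x × y = constant
k = 4 × 35 = 140
y₂ = k / 23 = 140 / 23
= 6.09

6.09


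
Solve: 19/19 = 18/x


Cross multiply: 19 × x = 19 × 18
19x = 342
x = 342 / 19
= 18.00

18.00


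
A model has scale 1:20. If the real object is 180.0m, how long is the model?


Model size = real / scale
= 180.0 / 20
= 9.0000 m

9.0000 m


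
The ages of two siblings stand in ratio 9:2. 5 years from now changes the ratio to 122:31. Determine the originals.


Let A = 9k, B = 2k.
(9k + 5) / (2k + 5) = 122/31
Cross-multiply: 31(9k + 5) = 122(2k + 5)
279k + 155 = 244k + 610
279k - 244k = 610 - 155
35k = 455
k = 455/35 = 13
A = 9×13 = 117, B = 2×13 = 26
= A = 117, B = 26

A = 117, B = 26


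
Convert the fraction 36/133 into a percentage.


Percentage = (part / whole) × 100
= (36 / 133) × 100
≈ 27.07%

27.07%


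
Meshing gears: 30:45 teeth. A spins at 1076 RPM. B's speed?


Gear ratio = 30:45 = 2:3
RPM_B = RPM_A × (teeth_A / teeth_B)
= 1076 × (30/45)
= 717.3 RPM

717.3 RPM


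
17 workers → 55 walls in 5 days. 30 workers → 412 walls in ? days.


Days ∝ work / workers, so d₂ = d₁ × (m₁/m₂) × (w₂/w₁)
Workers factor (inverse): 17/30 ≈ 0.5667
Work factor (direct): 412/55 ≈ 7.4909
d₂ = 5 × 17/30 × 412/55 = (5 × 17 × 412) / (30 × 55) = 35020/1650
≈ 21.22 days

21.22 days


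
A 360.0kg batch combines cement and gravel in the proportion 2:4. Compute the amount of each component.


Total parts = 2 + 4 = 6
cement: 360.0 × 2/6 = 120.0kg
gravel: 360.0 × 4/6 = 240.0kg
= 120.0kg and 240.0kg

120.0kg and 240.0kg


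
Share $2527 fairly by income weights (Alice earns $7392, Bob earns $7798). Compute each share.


Total income = 7392 + 7798 = $15190
Alice: $2527 × 7392/15190 = $1229.73
Bob: $2527 × 7798/15190 = $1297.27
= Alice: $1229.73, Bob: $1297.27

Alice: $1229.73, Bob: $1297.27


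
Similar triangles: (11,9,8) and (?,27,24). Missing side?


Scale factor = 27/9 = 3
Missing side = 11 × 3
= 33.0

33.0


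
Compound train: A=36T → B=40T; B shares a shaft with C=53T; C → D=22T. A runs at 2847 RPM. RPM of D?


Stage 1: RPM_B = RPM_A × t_A/t_B = 2847 × 36/40 = 102492/40 = 2562.30
B and C share a shaft → RPM_C = RPM_B
Stage 2: RPM_D = RPM_C × t_C/t_D = RPM_A × (t_A×t_C)/(t_B×t_D)
Overall ratio = (36×53)/(40×22) = 1908/880
RPM_D = 2847 × 1908/880 = 5432076/880
≈ 6172.81 RPM

6172.81 RPM


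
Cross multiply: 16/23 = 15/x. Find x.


Cross multiply: 16 × x = 23 × 15
16x = 345
x = 345 / 16
= 21.56

21.56


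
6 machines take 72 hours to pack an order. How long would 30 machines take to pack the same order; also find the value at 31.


Inverse proportion: x × y = constant
k = 6 × 72 = 432
At x=30: k/30 = 14.40
At x=31: k/31 = 13.94
= 14.40 and 13.94

14.40 and 13.94


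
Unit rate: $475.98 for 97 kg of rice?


Unit rate = total / quantity
= 475.98 / 97
= $4.91 per unit

$4.91 per unit


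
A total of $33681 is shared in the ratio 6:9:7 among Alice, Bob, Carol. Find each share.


Total parts = 6 + 9 + 7 = 22
Alice: 33681 × 6/22 = 9185.73
Bob: 33681 × 9/22 = 13778.59
Carol: 33681 × 7/22 = 10716.68
= Alice: $9185.73, Bob: $13778.59, Carol: $10716.68

Alice: $9185.73, Bob: $13778.59, Carol: $10716.68


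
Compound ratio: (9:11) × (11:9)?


Compound ratio = (9×11) : (11×9)
= 99:99
GCD = 99
= 1:1

1:1


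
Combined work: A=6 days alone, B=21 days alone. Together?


Rate of A = 1/6 per day
Rate of B = 1/21 per day
Combined rate = 1/6 + 1/21 = 27/126 ≈ 0.2143 per day
Days = 1 / combined rate = 126/27
≈ 4.67 days

4.67 days


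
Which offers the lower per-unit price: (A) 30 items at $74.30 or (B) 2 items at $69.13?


Deal A: $74.30/30 = $2.4767/unit
Deal B: $69.13/2 = $34.5650/unit
A is cheaper per unit
= Deal A

Deal A


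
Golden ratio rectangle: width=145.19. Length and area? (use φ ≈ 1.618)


φ = (1 + √5) / 2 ≈ 1.618
Length = width × φ = 145.19 × 1.618 = 234.91742
≈ 234.92
Area = width × length = 145.19 × 234.91742 = 34107.6602098 ≈ 34107.66
= Length: 234.92, Area: 34107.66

Length: 234.92, Area: 34107.66


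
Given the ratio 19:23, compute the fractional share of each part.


Total parts = 19 + 23 = 42
First part: 19/42 = 19/42
Second part: 23/42 = 23/42
= 19/42 and 23/42

19/42 and 23/42


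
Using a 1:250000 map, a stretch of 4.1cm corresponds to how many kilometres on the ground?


Real distance = map distance × scale
= 4.1cm × 250000
= 1025000 cm = 10250.0 m
= 10.250 km

10.250 km


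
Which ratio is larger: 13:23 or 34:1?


13/23 = 0.5652
34/1 = 34.0000
0.5652 < 34.0000, so 13:23 is less
= 34:1

34:1


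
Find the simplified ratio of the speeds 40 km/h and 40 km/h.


Ratio = 40:40
GCD = 40
Simplified = 1:1
Time ratio (same distance) = 1:1
Speed ratio = 1:1

1:1


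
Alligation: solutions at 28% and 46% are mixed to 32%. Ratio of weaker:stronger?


Let x parts of 28% mix with y parts of 46%.
28x + 46y = 32(x + y)
28x + 46y = 32x + 32y
x(28 - 32) = y(32 - 46)
x/y = (46 - 32)/(32 - 28) = 14/4
Simplify: 7:2
= 7:2

7:2


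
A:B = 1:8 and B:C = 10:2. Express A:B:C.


Match B: multiply A:B by 10 → 10:80
Multiply B:C by 8 → 80:16
Combined: 10:80:16
GCD = 2
= 5:40:8

5:40:8


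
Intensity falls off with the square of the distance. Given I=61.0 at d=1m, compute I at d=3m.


I₁d₁² = I₂d₂²
I₂ = I₁ × (d₁/d₂)²
= 61.0 × (1/3)²
= 61.0 × 1/9
= 61/9
≈ 6.7778

6.7778


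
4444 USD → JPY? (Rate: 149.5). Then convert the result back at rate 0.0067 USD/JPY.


Amount × rate = 4444 × 149.5 = 664378.00 JPY
Round-trip: 664378.00 × 0.0067 = 4451.33 USD
= 664378.00 JPY, then 4451.33 USD

664378.00 JPY, then 4451.33 USD


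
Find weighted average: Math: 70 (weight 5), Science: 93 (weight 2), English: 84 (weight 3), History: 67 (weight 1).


Numerator = 70×5 + 93×2 + 84×3 + 67×1
= 350 + 186 + 252 + 67
= 855
Total weight = 11
Weighted avg = 855/11
= 77.73

77.73


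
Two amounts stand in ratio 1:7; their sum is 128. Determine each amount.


Let A = 1k, B = 7k.
1k + 7k = 128
8k = 128 → k = 128/8 = 16
A = 1×16 = 16, B = 7×16 = 112
= A = 16, B = 112

A = 16, B = 112


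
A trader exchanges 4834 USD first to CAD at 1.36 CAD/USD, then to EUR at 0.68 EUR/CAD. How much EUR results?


Step 1: 4834 USD × 1.36 = 6574.24 CAD
Step 2: 6574.24 CAD × 0.68 = 4470.48 EUR
Implied rate USD→EUR = 1.36 × 0.68 = 0.9248
= 4470.48 EUR

4470.48 EUR


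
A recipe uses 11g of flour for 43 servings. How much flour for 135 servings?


Direct proportion: y/x = constant
k = 11/43 ≈ 0.2558
y₂ = k × 135 = 11 × 135 / 43 = 1485/43
≈ 34.53

34.53


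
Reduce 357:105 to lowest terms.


GCD(357, 105) = 21
357/21 : 105/21
= 17:5

17:5


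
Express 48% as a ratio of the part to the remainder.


48% means 48 parts out of 100; remainder = 52
Part : remainder = 48:52
GCD = 4
= 12:13

12:13


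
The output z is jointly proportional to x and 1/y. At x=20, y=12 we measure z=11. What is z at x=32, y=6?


z = k·x/y
Solve for k using the known point: k = z·y/x = 11×12/20 = 132/20 = 6.6000
Now evaluate at x=32, y=6:
z = k × 32 / 6 = (132 × 32) / (20 × 6) = 4224/120
= 35.2000

35.2000


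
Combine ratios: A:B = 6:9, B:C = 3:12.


Match B: multiply A:B by 3 → 18:27
Multiply B:C by 9 → 27:108
Combined: 18:27:108
GCD = 9
= 2:3:12

2:3:12


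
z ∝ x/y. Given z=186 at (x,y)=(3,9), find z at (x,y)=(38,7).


z = k·x/y
Solve for k using the known point: k = z·y/x = 186×9/3 = 1674/3 = 558.0000
Now evaluate at x=38, y=7:
z = k × 38 / 7 = (1674 × 38) / (3 × 7) = 63612/21
≈ 3029.1429

3029.1429


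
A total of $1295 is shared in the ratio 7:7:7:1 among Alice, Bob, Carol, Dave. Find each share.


Total parts = 7 + 7 + 7 + 1 = 22
Alice: 1295 × 7/22 = 412.05
Bob: 1295 × 7/22 = 412.05
Carol: 1295 × 7/22 = 412.05
Dave: 1295 × 1/22 = 58.86
= Alice: $412.05, Bob: $412.05, Carol: $412.05, Dave: $58.86

Alice: $412.05, Bob: $412.05, Carol: $412.05, Dave: $58.86


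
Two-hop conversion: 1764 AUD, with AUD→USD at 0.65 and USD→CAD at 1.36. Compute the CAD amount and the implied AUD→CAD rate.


Step 1: 1764 AUD × 0.65 = 1146.60 USD
Step 2: 1146.60 USD × 1.36 = 1559.38 CAD
Implied rate AUD→CAD = 0.65 × 1.36 = 0.8840
= 1559.38 CAD; implied rate 0.8840 CAD/AUD

1559.38 CAD; implied rate 0.8840 CAD/AUD


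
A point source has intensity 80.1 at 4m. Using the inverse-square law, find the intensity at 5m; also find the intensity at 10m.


I₁d₁² = I₂d₂²
I at 5m = 80.1 × (4/5)² = 80.1 × 16/25 = 1281.6/25 = 51.2640
I at 10m = 80.1 × (4/10)² = 80.1 × 16/100 = 1281.6/100 = 12.8160
= 51.2640 and 12.8160

51.2640 and 12.8160


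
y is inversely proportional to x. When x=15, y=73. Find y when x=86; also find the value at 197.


Inverse proportion: x × y = constant
k = 15 × 73 = 1095
At x=86: k/86 = 12.73
At x=197: k/197 = 5.56
= 12.73 and 5.56

12.73 and 5.56


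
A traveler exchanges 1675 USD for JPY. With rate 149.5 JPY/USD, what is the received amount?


Amount × rate = 1675 × 149.5
= 250412.50 JPY

250412.50 JPY


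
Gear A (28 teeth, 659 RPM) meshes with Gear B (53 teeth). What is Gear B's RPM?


Gear ratio = 28:53 = 28:53
RPM_B = RPM_A × (teeth_A / teeth_B)
= 659 × (28/53)
= 348.2 RPM

348.2 RPM


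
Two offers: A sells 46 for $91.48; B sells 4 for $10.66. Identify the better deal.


Deal A: $91.48/46 = $1.9887/unit
Deal B: $10.66/4 = $2.6650/unit
A is cheaper per unit
= Deal A

Deal A


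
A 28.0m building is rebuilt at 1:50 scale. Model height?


Model size = real / scale
= 28.0 / 50
= 0.5600 m

0.5600 m


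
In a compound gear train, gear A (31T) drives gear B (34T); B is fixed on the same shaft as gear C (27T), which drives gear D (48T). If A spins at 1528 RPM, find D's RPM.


Stage 1: RPM_B = RPM_A × t_A/t_B = 1528 × 31/34 = 47368/34 ≈ 1393.18
B and C share a shaft → RPM_C = RPM_B
Stage 2: RPM_D = RPM_C × t_C/t_D = RPM_A × (t_A×t_C)/(t_B×t_D)
Overall ratio = (31×27)/(34×48) = 837/1632
RPM_D = 1528 × 837/1632 = 1278936/1632
≈ 783.66 RPM

783.66 RPM


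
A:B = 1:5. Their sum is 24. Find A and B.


Let A = 1k, B = 5k.
1k + 5k = 24
6k = 24 → k = 24/6 = 4
A = 1×4 = 4, B = 5×4 = 20
= A = 4, B = 20

A = 4, B = 20


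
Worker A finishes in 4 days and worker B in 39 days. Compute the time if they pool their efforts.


Rate of A = 1/4 per day
Rate of B = 1/39 per day
Combined rate = 1/4 + 1/39 = 43/156 ≈ 0.2756 per day
Days = 1 / combined rate = 156/43
≈ 3.63 days

3.63 days


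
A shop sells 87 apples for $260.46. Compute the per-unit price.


Unit rate = total / quantity
= 260.46 / 87
= $2.99 per unit

$2.99 per unit


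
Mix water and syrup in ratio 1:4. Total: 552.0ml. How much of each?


Total parts = 1 + 4 = 5
water: 552.0 × 1/5 = 110.4ml
syrup: 552.0 × 4/5 = 441.6ml
= 110.4ml and 441.6ml

110.4ml and 441.6ml


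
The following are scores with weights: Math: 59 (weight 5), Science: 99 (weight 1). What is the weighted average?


Numerator = 59×5 + 99×1
= 295 + 99
= 394
Total weight = 6
Weighted avg = 394/6
= 65.67

65.67


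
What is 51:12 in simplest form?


GCD(51, 12) = 3
51/3 : 12/3
= 17:4

17:4


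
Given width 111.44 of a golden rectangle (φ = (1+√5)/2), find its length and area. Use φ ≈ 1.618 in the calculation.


φ = (1 + √5) / 2 ≈ 1.618
Length = width × φ = 111.44 × 1.618 = 180.30992
≈ 180.31
Area = width × length = 111.44 × 180.30992 = 20093.7374848 ≈ 20093.74
= Length: 180.31, Area: 20093.74

Length: 180.31, Area: 20093.74


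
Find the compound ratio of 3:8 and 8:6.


Compound ratio = (3×8) : (8×6)
= 24:48
GCD = 24
= 1:2

1:2


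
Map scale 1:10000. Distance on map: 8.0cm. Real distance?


Real distance = map distance × scale
= 8.0cm × 10000
= 80000 cm = 800.0 m
= 0.800 km

0.800 km


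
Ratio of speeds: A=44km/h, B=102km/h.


Ratio = 44:102
GCD = 2
Simplified = 22:51
Time ratio (same distance) = 51:22
Speed ratio = 22:51

22:51


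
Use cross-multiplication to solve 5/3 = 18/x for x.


Cross multiply: 5 × x = 3 × 18
5x = 54
x = 54 / 5
= 10.80

10.80


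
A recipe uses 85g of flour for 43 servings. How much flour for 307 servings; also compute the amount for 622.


Direct proportion: y/x = constant
k = 85/43 ≈ 1.9767
y at x=307: k × 307 = 85 × 307 / 43 = 26095/43 ≈ 606.86
y at x=622: k × 622 = 85 × 622 / 43 = 52870/43 ≈ 1229.53
= 606.86 and 1229.53

606.86 and 1229.53


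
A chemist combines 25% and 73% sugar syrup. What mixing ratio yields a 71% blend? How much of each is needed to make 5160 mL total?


Let x parts of 25% mix with y parts of 73%.
25x + 73y = 71(x + y)
25x + 73y = 71x + 71y
x(25 - 71) = y(71 - 73)
x/y = (73 - 71)/(71 - 25) = 2/46
Simplify: 1:23
Total parts = 24; one part = 5160/24 = 215.00 mL
25% solution: 1×215.00 = 215.00 mL
73% solution: 23×215.00 = 4945.00 mL
= ratio 1:23; 215.00 mL and 4945.00 mL

ratio 1:23; 215.00 mL and 4945.00 mL


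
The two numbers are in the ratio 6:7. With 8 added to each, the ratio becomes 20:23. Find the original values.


Let A = 6k, B = 7k.
(6k + 8) / (7k + 8) = 20/23
Cross-multiply: 23(6k + 8) = 20(7k + 8)
138k + 184 = 140k + 160
138k - 140k = 160 - 184
-2k = -24
k = -24/-2 = 12
A = 6×12 = 72, B = 7×12 = 84
= A = 72, B = 84

A = 72, B = 84


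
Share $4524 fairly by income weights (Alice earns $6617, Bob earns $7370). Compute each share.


Total income = 6617 + 7370 = $13987
Alice: $4524 × 6617/13987 = $2140.22
Bob: $4524 × 7370/13987 = $2383.78
= Alice: $2140.22, Bob: $2383.78

Alice: $2140.22, Bob: $2383.78


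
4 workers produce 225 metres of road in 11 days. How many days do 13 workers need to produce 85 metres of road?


Days ∝ work / workers, so d₂ = d₁ × (m₁/m₂) × (w₂/w₁)
Workers factor (inverse): 4/13 ≈ 0.3077
Work factor (direct): 85/225 ≈ 0.3778
d₂ = 11 × 4/13 × 85/225 = (11 × 4 × 85) / (13 × 225) = 3740/2925
≈ 1.28 days

1.28 days


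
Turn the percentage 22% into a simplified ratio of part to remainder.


22% means 22 parts out of 100; remainder = 78
Part : remainder = 22:78
GCD = 2
= 11:39

11:39


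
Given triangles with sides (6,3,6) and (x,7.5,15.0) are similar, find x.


Scale factor = 7.5/3 = 2.5
Missing side = 6 × 2.5
= 15.0

15.0


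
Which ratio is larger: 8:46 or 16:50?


8/46 = 0.1739
16/50 = 0.3200
0.1739 < 0.3200, so 8:46 is less
= 16:50

16:50


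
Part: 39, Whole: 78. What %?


Percentage = (part / whole) × 100
= (39 / 78) × 100
= 50.00%

50.00%


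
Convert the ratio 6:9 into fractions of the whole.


Total parts = 6 + 9 = 15
First part: 6/15 = 2/5
Second part: 9/15 = 3/5
= 2/5 and 3/5

2/5 and 3/5


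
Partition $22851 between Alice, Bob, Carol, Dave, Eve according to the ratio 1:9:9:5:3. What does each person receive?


Total parts = 1 + 9 + 9 + 5 + 3 = 27
Alice: 22851 × 1/27 = 846.33
Bob: 22851 × 9/27 = 7617.00
Carol: 22851 × 9/27 = 7617.00
Dave: 22851 × 5/27 = 4231.67
Eve: 22851 × 3/27 = 2539.00
= Alice: $846.33, Bob: $7617.00, Carol: $7617.00, Dave: $4231.67, Eve: $2539.00

Alice: $846.33, Bob: $7617.00, Carol: $7617.00, Dave: $4231.67, Eve: $2539.00


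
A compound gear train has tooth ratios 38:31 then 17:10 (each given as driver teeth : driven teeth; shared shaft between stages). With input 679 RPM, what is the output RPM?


Stage 1: RPM_B = RPM_A × t_A/t_B = 679 × 38/31 = 25802/31 ≈ 832.32
B and C share a shaft → RPM_C = RPM_B
Stage 2: RPM_D = RPM_C × t_C/t_D = RPM_A × (t_A×t_C)/(t_B×t_D)
Overall ratio = (38×17)/(31×10) = 646/310
RPM_D = 679 × 646/310 = 438634/310
≈ 1414.95 RPM

1414.95 RPM


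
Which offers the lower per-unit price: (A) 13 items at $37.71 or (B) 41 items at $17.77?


Deal A: $37.71/13 = $2.9008/unit
Deal B: $17.77/41 = $0.4334/unit
B is cheaper per unit
= Deal B

Deal B


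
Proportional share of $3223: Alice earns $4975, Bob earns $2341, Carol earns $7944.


Total income = 4975 + 2341 + 7944 = $15260
Alice: $3223 × 4975/15260 = $1050.75
Bob: $3223 × 2341/15260 = $494.43
Carol: $3223 × 7944/15260 = $1677.82
= Alice: $1050.75, Bob: $494.43, Carol: $1677.82

Alice: $1050.75, Bob: $494.43, Carol: $1677.82


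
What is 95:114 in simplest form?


GCD(95, 114) = 19
95/19 : 114/19
= 5:6

5:6


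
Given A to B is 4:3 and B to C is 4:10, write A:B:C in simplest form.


Match B: multiply A:B by 4 → 16:12
Multiply B:C by 3 → 12:30
Combined: 16:12:30
GCD = 2
= 8:6:15

8:6:15


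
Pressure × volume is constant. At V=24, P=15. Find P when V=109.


Inverse proportion: x × y = constant
k = 24 × 15 = 360
y₂ = k / 109 = 360 / 109
= 3.30

3.30


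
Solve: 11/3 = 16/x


Cross multiply: 11 × x = 3 × 16
11x = 48
x = 48 / 11
= 4.36

4.36


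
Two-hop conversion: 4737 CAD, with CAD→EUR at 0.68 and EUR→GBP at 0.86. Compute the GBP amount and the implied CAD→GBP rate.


Step 1: 4737 CAD × 0.68 = 3221.16 EUR
Step 2: 3221.16 EUR × 0.86 = 2770.20 GBP
Implied rate CAD→GBP = 0.68 × 0.86 = 0.5848
= 2770.20 GBP; implied rate 0.5848 GBP/CAD

2770.20 GBP; implied rate 0.5848 GBP/CAD


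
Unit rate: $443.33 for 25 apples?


Unit rate = total / quantity
= 443.33 / 25
= $17.73 per unit

$17.73 per unit


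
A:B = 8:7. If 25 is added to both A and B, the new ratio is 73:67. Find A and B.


Let A = 8k, B = 7k.
(8k + 25) / (7k + 25) = 73/67
Cross-multiply: 67(8k + 25) = 73(7k + 25)
536k + 1675 = 511k + 1825
536k - 511k = 1825 - 1675
25k = 150
k = 150/25 = 6
A = 8×6 = 48, B = 7×6 = 42
= A = 48, B = 42

A = 48, B = 42


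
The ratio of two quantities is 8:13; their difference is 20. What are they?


Let A = 8k, B = 13k.
13k - 8k = 20
5k = 20 → k = 20/5 = 4
A = 8×4 = 32, B = 13×4 = 52
= A = 32, B = 52

A = 32, B = 52


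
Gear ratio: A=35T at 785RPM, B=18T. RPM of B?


Gear ratio = 35:18 = 35:18
RPM_B = RPM_A × (teeth_A / teeth_B)
= 785 × (35/18)
= 1526.4 RPM

1526.4 RPM


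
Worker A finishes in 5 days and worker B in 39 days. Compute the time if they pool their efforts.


Rate of A = 1/5 per day
Rate of B = 1/39 per day
Combined rate = 1/5 + 1/39 = 44/195 ≈ 0.2256 per day
Days = 1 / combined rate = 195/44
≈ 4.43 days

4.43 days


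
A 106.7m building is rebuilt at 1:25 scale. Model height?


Model size = real / scale
= 106.7 / 25
= 4.2680 m

4.2680 m


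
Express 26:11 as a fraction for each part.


Total parts = 26 + 11 = 37
First part: 26/37 = 26/37
Second part: 11/37 = 11/37
= 26/37 and 11/37

26/37 and 11/37


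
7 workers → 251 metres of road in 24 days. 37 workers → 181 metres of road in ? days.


Days ∝ work / workers, so d₂ = d₁ × (m₁/m₂) × (w₂/w₁)
Workers factor (inverse): 7/37 ≈ 0.1892
Work factor (direct): 181/251 ≈ 0.7211
d₂ = 24 × 7/37 × 181/251 = (24 × 7 × 181) / (37 × 251) = 30408/9287
≈ 3.27 days

3.27 days


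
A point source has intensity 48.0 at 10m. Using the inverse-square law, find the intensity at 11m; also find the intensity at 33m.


I₁d₁² = I₂d₂²
I at 11m = 48.0 × (10/11)² = 48.0 × 100/121 = 4800/121 ≈ 39.6694
I at 33m = 48.0 × (10/33)² = 48.0 × 100/1089 = 4800/1089 ≈ 4.4077
= 39.6694 and 4.4077

39.6694 and 4.4077


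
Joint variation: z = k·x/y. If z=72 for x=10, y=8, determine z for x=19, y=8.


z = k·x/y
Solve for k using the known point: k = z·y/x = 72×8/10 = 576/10 = 57.6000
Now evaluate at x=19, y=8:
z = k × 19 / 8 = (576 × 19) / (10 × 8) = 10944/80
= 136.8000

136.8000


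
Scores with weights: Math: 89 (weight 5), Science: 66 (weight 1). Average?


Numerator = 89×5 + 66×1
= 445 + 66
= 511
Total weight = 6
Weighted avg = 511/6
= 85.17

85.17


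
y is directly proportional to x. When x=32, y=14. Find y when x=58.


Direct proportion: y/x = constant
k = 14/32 = 0.4375
y₂ = k × 58 = 14 × 58 / 32 = 812/32
≈ 25.38

25.38


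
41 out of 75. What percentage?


Percentage = (part / whole) × 100
= (41 / 75) × 100
≈ 54.67%

54.67%


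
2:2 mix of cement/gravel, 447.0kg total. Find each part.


Total parts = 2 + 2 = 4
cement: 447.0 × 2/4 = 223.5kg
gravel: 447.0 × 2/4 = 223.5kg
= 223.5kg and 223.5kg

223.5kg and 223.5kg


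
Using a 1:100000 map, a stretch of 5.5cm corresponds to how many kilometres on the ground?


Real distance = map distance × scale
= 5.5cm × 100000
= 550000 cm = 5500.0 m
= 5.500 km

5.500 km


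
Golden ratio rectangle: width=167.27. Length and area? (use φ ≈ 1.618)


φ = (1 + √5) / 2 ≈ 1.618
Length = width × φ = 167.27 × 1.618 = 270.64286
≈ 270.64
Area = width × length = 167.27 × 270.64286 = 45270.4311922 ≈ 45270.43
= Length: 270.64, Area: 45270.43

Length: 270.64, Area: 45270.43


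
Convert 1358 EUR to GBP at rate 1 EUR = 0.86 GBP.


Amount × rate = 1358 × 0.86
= 1167.88 GBP

1167.88 GBP


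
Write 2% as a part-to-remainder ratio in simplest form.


2% means 2 parts out of 100; remainder = 98
Part : remainder = 2:98
GCD = 2
= 1:49

1:49


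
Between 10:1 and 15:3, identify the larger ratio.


10/1 = 10.0000
15/3 = 5.0000
10.0000 > 5.0000, so 10:1 is greater
= 10:1

10:1


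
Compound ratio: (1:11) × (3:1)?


Compound ratio = (1×3) : (11×1)
= 3:11
GCD = 1
= 3:11

3:11


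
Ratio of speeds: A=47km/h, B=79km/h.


Ratio = 47:79
GCD = 1
Simplified = 47:79
Time ratio (same distance) = 79:47
Speed ratio = 47:79

47:79


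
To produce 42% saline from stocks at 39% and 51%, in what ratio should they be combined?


Let x parts of 39% mix with y parts of 51%.
39x + 51y = 42(x + y)
39x + 51y = 42x + 42y
x(39 - 42) = y(42 - 51)
x/y = (51 - 42)/(42 - 39) = 9/3
Simplify: 3:1
= 3:1

3:1


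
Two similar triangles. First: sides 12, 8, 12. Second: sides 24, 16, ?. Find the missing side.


Scale factor = 24/12 = 2
Missing side = 12 × 2
= 24.0

24.0


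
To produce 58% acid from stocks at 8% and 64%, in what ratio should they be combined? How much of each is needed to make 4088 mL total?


Let x parts of 8% mix with y parts of 64%.
8x + 64y = 58(x + y)
8x + 64y = 58x + 58y
x(8 - 58) = y(58 - 64)
x/y = (64 - 58)/(58 - 8) = 6/50
Simplify: 3:25
Total parts = 28; one part = 4088/28 = 146.00 mL
8% solution: 3×146.00 = 438.00 mL
64% solution: 25×146.00 = 3650.00 mL
= ratio 3:25; 438.00 mL and 3650.00 mL

ratio 3:25; 438.00 mL and 3650.00 mL


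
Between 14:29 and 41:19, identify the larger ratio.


14/29 = 0.4828
41/19 = 2.1579
0.4828 < 2.1579, so 14:29 is less
= 41:19

41:19


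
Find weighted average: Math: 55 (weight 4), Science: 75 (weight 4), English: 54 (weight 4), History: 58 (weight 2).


Numerator = 55×4 + 75×4 + 54×4 + 58×2
= 220 + 300 + 216 + 116
= 852
Total weight = 14
Weighted avg = 852/14
= 60.86

60.86


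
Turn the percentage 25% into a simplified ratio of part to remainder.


25% means 25 parts out of 100; remainder = 75
Part : remainder = 25:75
GCD = 25
= 1:3

1:3


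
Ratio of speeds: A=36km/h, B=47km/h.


Ratio = 36:47
GCD = 1
Simplified = 36:47
Time ratio (same distance) = 47:36
Speed ratio = 36:47

36:47


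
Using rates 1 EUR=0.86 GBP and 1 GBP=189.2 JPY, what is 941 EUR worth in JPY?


Step 1: 941 EUR × 0.86 = 809.26 GBP
Step 2: 809.26 GBP × 189.2 = 153111.99 JPY
Implied rate EUR→JPY = 0.86 × 189.2 = 162.7120
= 153111.99 JPY

153111.99 JPY


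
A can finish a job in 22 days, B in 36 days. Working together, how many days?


Rate of A = 1/22 per day
Rate of B = 1/36 per day
Combined rate = 1/22 + 1/36 = 58/792 ≈ 0.0732 per day
Days = 1 / combined rate = 792/58
≈ 13.66 days

13.66 days


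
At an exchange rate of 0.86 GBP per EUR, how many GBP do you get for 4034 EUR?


Amount × rate = 4034 × 0.86
= 3469.24 GBP

3469.24 GBP


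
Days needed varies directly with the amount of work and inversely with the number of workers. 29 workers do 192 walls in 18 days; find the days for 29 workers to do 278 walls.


Days ∝ work / workers, so d₂ = d₁ × (m₁/m₂) × (w₂/w₁)
Workers factor (inverse): 29/29 = 1.0000
Work factor (direct): 278/192 ≈ 1.4479
d₂ = 18 × 29/29 × 278/192 = (18 × 29 × 278) / (29 × 192) = 145116/5568
≈ 26.06 days

26.06 days


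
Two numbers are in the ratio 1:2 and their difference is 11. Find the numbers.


Let A = 1k, B = 2k.
2k - 1k = 11
1k = 11 → k = 11/1 = 11
A = 1×11 = 11, B = 2×11 = 22
= A = 11, B = 22

A = 11, B = 22


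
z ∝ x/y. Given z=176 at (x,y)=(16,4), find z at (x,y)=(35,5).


z = k·x/y
Solve for k using the known point: k = z·y/x = 176×4/16 = 704/16 = 44.0000
Now evaluate at x=35, y=5:
z = k × 35 / 5 = (704 × 35) / (16 × 5) = 24640/80
= 308.0000

308.0000


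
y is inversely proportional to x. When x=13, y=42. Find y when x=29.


Inverse proportion: x × y = constant
k = 13 × 42 = 546
y₂ = k / 29 = 546 / 29
= 18.83

18.83


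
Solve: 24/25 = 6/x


Cross multiply: 24 × x = 25 × 6
24x = 150
x = 150 / 24
= 6.25

6.25


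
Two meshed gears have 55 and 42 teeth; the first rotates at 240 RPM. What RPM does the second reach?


Gear ratio = 55:42 = 55:42
RPM_B = RPM_A × (teeth_A / teeth_B)
= 240 × (55/42)
= 314.3 RPM

314.3 RPM


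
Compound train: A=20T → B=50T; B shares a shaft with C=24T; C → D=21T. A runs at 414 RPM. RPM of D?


Stage 1: RPM_B = RPM_A × t_A/t_B = 414 × 20/50 = 8280/50 = 165.60
B and C share a shaft → RPM_C = RPM_B
Stage 2: RPM_D = RPM_C × t_C/t_D = RPM_A × (t_A×t_C)/(t_B×t_D)
Overall ratio = (20×24)/(50×21) = 480/1050
RPM_D = 414 × 480/1050 = 198720/1050
≈ 189.26 RPM

189.26 RPM


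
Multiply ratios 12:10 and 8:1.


Compound ratio = (12×8) : (10×1)
= 96:10
GCD = 2
= 48:5

48:5


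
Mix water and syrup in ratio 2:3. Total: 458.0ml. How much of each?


Total parts = 2 + 3 = 5
water: 458.0 × 2/5 = 183.2ml
syrup: 458.0 × 3/5 = 274.8ml
= 183.2ml and 274.8ml

183.2ml and 274.8ml


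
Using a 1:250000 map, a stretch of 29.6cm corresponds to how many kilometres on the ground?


Real distance = map distance × scale
= 29.6cm × 250000
= 7400000 cm = 74000.0 m
= 74.000 km

74.000 km


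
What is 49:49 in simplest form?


GCD(49, 49) = 49
49/49 : 49/49
= 1:1

1:1


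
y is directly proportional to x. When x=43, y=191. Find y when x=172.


Direct proportion: y/x = constant
k = 191/43 ≈ 4.4419
y₂ = k × 172 = 191 × 172 / 43 = 32852/43
= 764.00

764.00


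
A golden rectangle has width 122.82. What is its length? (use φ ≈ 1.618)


φ = (1 + √5) / 2 ≈ 1.618
Length = width × φ = 122.82 × 1.618 = 198.72276
≈ 198.72

198.72


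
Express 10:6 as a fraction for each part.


Total parts = 10 + 6 = 16
First part: 10/16 = 5/8
Second part: 6/16 = 3/8
= 5/8 and 3/8

5/8 and 3/8


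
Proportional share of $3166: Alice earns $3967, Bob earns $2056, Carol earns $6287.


Total income = 3967 + 2056 + 6287 = $12310
Alice: $3166 × 3967/12310 = $1020.27
Bob: $3166 × 2056/12310 = $528.78
Carol: $3166 × 6287/12310 = $1616.95
= Alice: $1020.27, Bob: $528.78, Carol: $1616.95

Alice: $1020.27, Bob: $528.78, Carol: $1616.95


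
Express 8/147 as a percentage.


Percentage = (part / whole) × 100
= (8 / 147) × 100
≈ 5.44%

5.44%


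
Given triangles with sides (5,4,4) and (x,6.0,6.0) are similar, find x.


Scale factor = 6.0/4 = 1.5
Missing side = 5 × 1.5
= 7.5

7.5


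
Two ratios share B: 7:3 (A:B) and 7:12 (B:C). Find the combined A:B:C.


Match B: multiply A:B by 7 → 49:21
Multiply B:C by 3 → 21:36
Combined: 49:21:36
GCD = 1
= 49:21:36

49:21:36


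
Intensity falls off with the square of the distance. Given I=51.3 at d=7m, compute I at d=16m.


I₁d₁² = I₂d₂²
I₂ = I₁ × (d₁/d₂)²
= 51.3 × (7/16)²
= 51.3 × 49/256
= 2513.7/256
≈ 9.8191

9.8191


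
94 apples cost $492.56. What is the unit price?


Unit rate = total / quantity
= 492.56 / 94
= $5.24 per unit

$5.24 per unit


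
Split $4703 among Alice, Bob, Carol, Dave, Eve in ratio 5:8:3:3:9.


Total parts = 5 + 8 + 3 + 3 + 9 = 28
Alice: 4703 × 5/28 = 839.82
Bob: 4703 × 8/28 = 1343.71
Carol: 4703 × 3/28 = 503.89
Dave: 4703 × 3/28 = 503.89
Eve: 4703 × 9/28 = 1511.68
= Alice: $839.82, Bob: $1343.71, Carol: $503.89, Dave: $503.89, Eve: $1511.68

Alice: $839.82, Bob: $1343.71, Carol: $503.89, Dave: $503.89, Eve: $1511.68


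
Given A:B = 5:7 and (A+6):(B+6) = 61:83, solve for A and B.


Let A = 5k, B = 7k.
(5k + 6) / (7k + 6) = 61/83
Cross-multiply: 83(5k + 6) = 61(7k + 6)
415k + 498 = 427k + 366
415k - 427k = 366 - 498
-12k = -132
k = -132/-12 = 11
A = 5×11 = 55, B = 7×11 = 77
= A = 55, B = 77

A = 55, B = 77


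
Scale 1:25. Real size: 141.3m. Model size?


Model size = real / scale
= 141.3 / 25
= 5.6520 m

5.6520 m


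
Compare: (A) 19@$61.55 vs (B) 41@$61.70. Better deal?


Deal A: $61.55/19 = $3.2395/unit
Deal B: $61.70/41 = $1.5049/unit
B is cheaper per unit
= Deal B

Deal B


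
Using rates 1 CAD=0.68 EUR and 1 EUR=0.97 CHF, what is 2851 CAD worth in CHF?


Step 1: 2851 CAD × 0.68 = 1938.68 EUR
Step 2: 1938.68 EUR × 0.97 = 1880.52 CHF
Implied rate CAD→CHF = 0.68 × 0.97 = 0.6596
= 1880.52 CHF

1880.52 CHF


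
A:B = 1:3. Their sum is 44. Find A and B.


Let A = 1k, B = 3k.
1k + 3k = 44
4k = 44 → k = 44/4 = 11
A = 1×11 = 11, B = 3×11 = 33
= A = 11, B = 33

A = 11, B = 33


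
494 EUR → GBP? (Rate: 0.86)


Amount × rate = 494 × 0.86
= 424.84 GBP

424.84 GBP


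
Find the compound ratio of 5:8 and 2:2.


Compound ratio = (5×2) : (8×2)
= 10:16
GCD = 2
= 5:8

5:8


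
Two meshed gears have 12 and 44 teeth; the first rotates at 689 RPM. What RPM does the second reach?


Gear ratio = 12:44 = 3:11
RPM_B = RPM_A × (teeth_A / teeth_B)
= 689 × (12/44)
= 187.9 RPM

187.9 RPM


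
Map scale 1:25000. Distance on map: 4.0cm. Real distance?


Real distance = map distance × scale
= 4.0cm × 25000
= 100000 cm = 1000.0 m
= 1.000 km

1.000 km


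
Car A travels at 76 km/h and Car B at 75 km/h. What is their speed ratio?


Ratio = 76:75
GCD = 1
Simplified = 76:75
Time ratio (same distance) = 75:76
Speed ratio = 76:75

76:75


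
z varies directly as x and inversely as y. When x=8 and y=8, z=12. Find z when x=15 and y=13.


z = k·x/y
Solve for k using the known point: k = z·y/x = 12×8/8 = 96/8 = 12.0000
Now evaluate at x=15, y=13:
z = k × 15 / 13 = (96 × 15) / (8 × 13) = 1440/104
≈ 13.8462

13.8462


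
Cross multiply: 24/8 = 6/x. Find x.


Cross multiply: 24 × x = 8 × 6
24x = 48
x = 48 / 24
= 2.00

2.00


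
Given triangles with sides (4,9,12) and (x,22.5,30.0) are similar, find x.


Scale factor = 22.5/9 = 2.5
Missing side = 4 × 2.5
= 10.0

10.0


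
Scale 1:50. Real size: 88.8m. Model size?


Model size = real / scale
= 88.8 / 50
= 1.7760 m

1.7760 m


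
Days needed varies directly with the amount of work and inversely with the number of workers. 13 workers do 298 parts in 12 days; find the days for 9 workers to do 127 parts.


Days ∝ work / workers, so d₂ = d₁ × (m₁/m₂) × (w₂/w₁)
Workers factor (inverse): 13/9 ≈ 1.4444
Work factor (direct): 127/298 ≈ 0.4262
d₂ = 12 × 13/9 × 127/298 = (12 × 13 × 127) / (9 × 298) = 19812/2682
≈ 7.39 days

7.39 days


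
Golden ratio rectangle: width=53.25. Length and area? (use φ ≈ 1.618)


φ = (1 + √5) / 2 ≈ 1.618
Length = width × φ = 53.25 × 1.618 = 86.1585
≈ 86.16
Area = width × length = 53.25 × 86.1585 = 4587.940125 ≈ 4587.94
= Length: 86.16, Area: 4587.94

Length: 86.16, Area: 4587.94


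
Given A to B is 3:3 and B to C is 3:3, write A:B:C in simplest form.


Match B: multiply A:B by 3 → 9:9
Multiply B:C by 3 → 9:9
Combined: 9:9:9
GCD = 9
= 1:1:1

1:1:1


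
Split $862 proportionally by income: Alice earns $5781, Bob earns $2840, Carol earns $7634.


Total income = 5781 + 2840 + 7634 = $16255
Alice: $862 × 5781/16255 = $306.57
Bob: $862 × 2840/16255 = $150.60
Carol: $862 × 7634/16255 = $404.83
= Alice: $306.57, Bob: $150.60, Carol: $404.83

Alice: $306.57, Bob: $150.60, Carol: $404.83


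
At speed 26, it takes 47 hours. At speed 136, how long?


Inverse proportion: x × y = constant
k = 26 × 47 = 1222
y₂ = k / 136 = 1222 / 136
= 8.99

8.99


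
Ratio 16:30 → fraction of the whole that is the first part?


Total parts = 16 + 30 = 46
First part: 16/46 = 8/23
= 8/23

8/23


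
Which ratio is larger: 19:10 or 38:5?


19/10 = 1.9000
38/5 = 7.6000
1.9000 < 7.6000, so 19:10 is less
= 38:5

38:5


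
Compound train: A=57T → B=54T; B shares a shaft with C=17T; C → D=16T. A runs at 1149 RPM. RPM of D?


Stage 1: RPM_B = RPM_A × t_A/t_B = 1149 × 57/54 = 65493/54 ≈ 1212.83
B and C share a shaft → RPM_C = RPM_B
Stage 2: RPM_D = RPM_C × t_C/t_D = RPM_A × (t_A×t_C)/(t_B×t_D)
Overall ratio = (57×17)/(54×16) = 969/864
RPM_D = 1149 × 969/864 = 1113381/864
≈ 1288.64 RPM

1288.64 RPM


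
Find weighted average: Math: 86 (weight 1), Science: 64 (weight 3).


Numerator = 86×1 + 64×3
= 86 + 192
= 278
Total weight = 4
Weighted avg = 278/4
= 69.50

69.50


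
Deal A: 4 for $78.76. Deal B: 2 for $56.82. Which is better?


Deal A: $78.76/4 = $19.6900/unit
Deal B: $56.82/2 = $28.4100/unit
A is cheaper per unit
= Deal A

Deal A
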